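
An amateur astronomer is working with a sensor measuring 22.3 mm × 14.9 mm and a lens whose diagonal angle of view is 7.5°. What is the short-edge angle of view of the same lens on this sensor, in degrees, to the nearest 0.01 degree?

Sensor diagonal = √(22.3² + 14.9²) = √719.3000 ≈ 26.8198 mm.
From the diagonal AOV: f = 26.8198 / (2·tan(3.75°)) = 26.8198 / 0.13109 ≈ 204.5953 mm.
Short-edge AOV = 2·arctan(14.9 / (2 × 204.5953)) = 2·arctan(0.03641) ≈ 4.1708°.

4.17°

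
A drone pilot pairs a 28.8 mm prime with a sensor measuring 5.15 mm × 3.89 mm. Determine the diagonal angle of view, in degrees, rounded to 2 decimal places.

12.79°

Sensor diagonal = √(5.15² + 3.89²) = √41.6546 ≈ 6.4540 mm.
Angle of view α = 2·arctan(d/2f) with d = 6.4540 mm and f = 28.8 mm.
d/2f = 0.11205; arctan(0.11205) ≈ 6.3933°, so α ≈ 12.7866°.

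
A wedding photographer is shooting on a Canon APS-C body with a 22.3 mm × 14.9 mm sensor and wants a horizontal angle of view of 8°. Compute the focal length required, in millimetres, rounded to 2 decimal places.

From α = 2·arctan(w/2f) we get f = w / (2·tan(α/2)).
With w = 22.3 mm and α/2 = 4°, tan(α/2) ≈ 0.06993, so f ≈ 22.3 / 0.13985 ≈ 159.4524 mm.

159.45 mm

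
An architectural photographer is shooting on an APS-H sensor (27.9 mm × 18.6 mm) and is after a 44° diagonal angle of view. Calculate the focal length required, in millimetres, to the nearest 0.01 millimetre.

41.50 mm

Sensor diagonal = √(27.9² + 18.6²) = √1124.3700 ≈ 33.5316 mm.
From α = 2·arctan(d/2f) we get f = d / (2·tan(α/2)).
With d = 33.5316 mm and α/2 = 22°, tan(α/2) ≈ 0.40403, so f ≈ 33.5316 / 0.80805 ≈ 41.4968 mm.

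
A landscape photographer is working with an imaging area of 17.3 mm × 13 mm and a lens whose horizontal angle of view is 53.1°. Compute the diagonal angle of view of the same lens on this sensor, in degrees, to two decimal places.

From the horizontal AOV: f = 17.3 / (2·tan(26.55°)) = 17.3 / 0.99934 ≈ 17.3114 mm.
Sensor diagonal = √(17.3² + 13²) = √468.2900 ≈ 21.6400 mm.
Diagonal AOV = 2·arctan(21.6400 / (2 × 17.3114)) = 2·arctan(0.62502) ≈ 64.0127°.

64.01°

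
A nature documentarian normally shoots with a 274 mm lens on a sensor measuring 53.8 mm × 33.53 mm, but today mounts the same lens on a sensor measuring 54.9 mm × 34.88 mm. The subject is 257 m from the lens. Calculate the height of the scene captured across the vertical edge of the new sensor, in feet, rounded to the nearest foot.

The focal length stays 274 mm; the relevant sensor dimension is now h = 34.88 mm. Object distance dₒ = 257 m = 257000 mm.
Thin-lens field height W = h·(dₒ − f)/f = 34.88 × (257000 − 274)/274 ≈ 32681.032 mm = 32681.032/304.8 ft = 107.221 ft.

107 ft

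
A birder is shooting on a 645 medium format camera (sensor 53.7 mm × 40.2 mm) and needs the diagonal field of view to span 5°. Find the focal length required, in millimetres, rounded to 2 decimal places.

768.19 mm

Sensor diagonal = √(53.7² + 40.2²) = √4499.7300 ≈ 67.0800 mm.
From α = 2·arctan(d/2f) we get f = d / (2·tan(α/2)).
With d = 67.0800 mm and α/2 = 2.5°, tan(α/2) ≈ 0.04366, so f ≈ 67.0800 / 0.08732 ≈ 768.1926 mm.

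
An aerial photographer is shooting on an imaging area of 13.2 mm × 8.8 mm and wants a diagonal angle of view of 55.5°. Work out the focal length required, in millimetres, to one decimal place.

Sensor diagonal = √(13.2² + 8.8²) = √251.6800 ≈ 15.8644 mm.
From α = 2·arctan(d/2f) we get f = d / (2·tan(α/2)).
With d = 15.8644 mm and α/2 = 27.75°, tan(α/2) ≈ 0.52613, so f ≈ 15.8644 / 1.05225 ≈ 15.0767 mm.

15.1 mm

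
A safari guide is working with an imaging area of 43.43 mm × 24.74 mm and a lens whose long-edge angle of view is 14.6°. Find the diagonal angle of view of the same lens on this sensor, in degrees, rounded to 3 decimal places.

16.773°

From the long-edge AOV: f = 43.43 / (2·tan(7.3°)) = 43.43 / 0.25621 ≈ 169.5121 mm.
Sensor diagonal = √(43.43² + 24.74²) = √2498.2325 ≈ 49.9823 mm.
Diagonal AOV = 2·arctan(49.9823 / (2 × 169.5121)) = 2·arctan(0.14743) ≈ 16.7734°.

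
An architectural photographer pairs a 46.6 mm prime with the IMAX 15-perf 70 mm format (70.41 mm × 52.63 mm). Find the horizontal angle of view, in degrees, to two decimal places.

Angle of view α = 2·arctan(w/2f) with w = 70.41 mm and f = 46.6 mm.
w/2f = 0.75547; arctan(0.75547) ≈ 37.0700°, so α ≈ 74.1401°.

74.14°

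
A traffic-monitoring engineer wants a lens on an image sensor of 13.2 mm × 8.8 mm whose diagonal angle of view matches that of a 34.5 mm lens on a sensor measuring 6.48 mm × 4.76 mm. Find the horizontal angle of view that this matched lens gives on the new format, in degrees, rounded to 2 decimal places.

11.08°

Sensor diagonal = √(6.48² + 4.76²) = √64.6480 ≈ 8.0404 mm.
Sensor diagonal = √(13.2² + 8.8²) = √251.6800 ≈ 15.8644 mm.
Equal diagonal AOV ⇒ f₂ = f₁ · 15.8644/8.0404 = 34.5 × 1.97309 ≈ 68.0716 mm.
Horizontal AOV on the new format = 2·arctan(13.2 / (2 × 68.0716)) = 2·arctan(0.09696) ≈ 11.0758°.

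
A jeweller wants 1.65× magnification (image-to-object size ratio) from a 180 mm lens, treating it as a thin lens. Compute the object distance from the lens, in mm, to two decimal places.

With m = dᵢ/dₒ and 1/f = 1/dₒ + 1/dᵢ, substituting dᵢ = m·dₒ gives 1/f = (1 + 1/m)/dₒ, hence dₒ = f·(1 + 1/m).
dₒ = 180 × (1 + 1/1.65) = 180 × 1.60606 ≈ 289.091 mm.

289.09 mm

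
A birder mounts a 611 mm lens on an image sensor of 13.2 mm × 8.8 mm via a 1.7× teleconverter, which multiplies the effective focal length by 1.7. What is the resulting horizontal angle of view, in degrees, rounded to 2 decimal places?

0.73°

Effective focal length f = 611 × 1.7 = 1038.7 mm.
α = 2·arctan(13.2 / (2 × 1038.7)) = 2·arctan(0.00635) ≈ 0.7281°.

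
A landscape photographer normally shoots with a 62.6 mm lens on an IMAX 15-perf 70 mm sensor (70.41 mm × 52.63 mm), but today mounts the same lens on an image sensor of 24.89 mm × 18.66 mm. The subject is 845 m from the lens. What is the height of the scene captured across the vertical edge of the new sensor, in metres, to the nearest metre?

The focal length stays 62.6 mm; the relevant sensor dimension is now h = 18.66 mm. Object distance dₒ = 845 m = 845000 mm.
Thin-lens field height W = h·(dₒ − f)/f = 18.66 × (845000 − 62.6)/62.6 ≈ 251861.532 mm = 251.862 m.

252 m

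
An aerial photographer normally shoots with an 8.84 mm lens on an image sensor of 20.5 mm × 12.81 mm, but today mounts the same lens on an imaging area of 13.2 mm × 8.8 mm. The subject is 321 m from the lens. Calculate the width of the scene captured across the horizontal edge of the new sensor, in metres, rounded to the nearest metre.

The focal length stays 8.84 mm; the relevant sensor dimension is now w = 13.2 mm. Object distance dₒ = 321 m = 321000 mm.
Thin-lens field width W = w·(dₒ − f)/f = 13.2 × (321000 − 8.84)/8.84 ≈ 479308.067 mm = 479.308 m.

479 m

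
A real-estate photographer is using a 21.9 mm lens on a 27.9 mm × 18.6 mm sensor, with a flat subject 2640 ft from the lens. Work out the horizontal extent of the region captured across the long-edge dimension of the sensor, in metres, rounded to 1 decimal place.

dₒ: 2640 ft × 304.8 mm/ft = 804671.97 mm.
Similar triangles through the lens centre give W/dₒ = w/dᵢ; with 1/f = 1/dₒ + 1/dᵢ this gives W = w·(dₒ − f)/f.
W = 27.9 mm × (804672 − 21.9) / 21.9 = 27.9 × 36742.0125 ≈ 1025102.149 mm = 1025.1 m.

1025.1 m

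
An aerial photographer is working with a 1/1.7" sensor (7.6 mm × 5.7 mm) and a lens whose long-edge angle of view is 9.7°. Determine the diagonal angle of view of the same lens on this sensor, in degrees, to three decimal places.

12.109°

From the long-edge AOV: f = 7.6 / (2·tan(4.85°)) = 7.6 / 0.16970 ≈ 44.7843 mm.
Sensor diagonal = √(7.6² + 5.7²) = √90.2500 ≈ 9.5000 mm.
Diagonal AOV = 2·arctan(9.5000 / (2 × 44.7843)) = 2·arctan(0.10606) ≈ 12.1088°.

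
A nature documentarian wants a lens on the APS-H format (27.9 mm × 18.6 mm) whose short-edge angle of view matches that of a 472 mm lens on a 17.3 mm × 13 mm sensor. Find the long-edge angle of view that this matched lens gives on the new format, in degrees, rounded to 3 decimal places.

2.367°

Equal short-edge AOV ⇒ f₂ = f₁ · 18.6/13 = 472 × 1.43077 ≈ 675.3231 mm.
Long-edge AOV on the new format = 2·arctan(27.9 / (2 × 675.3231)) = 2·arctan(0.02066) ≈ 2.3668°.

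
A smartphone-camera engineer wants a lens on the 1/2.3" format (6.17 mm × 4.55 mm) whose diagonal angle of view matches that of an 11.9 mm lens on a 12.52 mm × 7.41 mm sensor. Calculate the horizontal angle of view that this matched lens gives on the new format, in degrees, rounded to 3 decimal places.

Sensor diagonal = √(12.52² + 7.41²) = √211.6585 ≈ 14.5485 mm.
Sensor diagonal = √(6.17² + 4.55²) = √58.7714 ≈ 7.6663 mm.
Equal diagonal AOV ⇒ f₂ = f₁ · 7.6663/14.5485 = 11.9 × 0.52694 ≈ 6.2706 mm.
Horizontal AOV on the new format = 2·arctan(6.17 / (2 × 6.2706)) = 2·arctan(0.49198) ≈ 52.3921°.

52.392°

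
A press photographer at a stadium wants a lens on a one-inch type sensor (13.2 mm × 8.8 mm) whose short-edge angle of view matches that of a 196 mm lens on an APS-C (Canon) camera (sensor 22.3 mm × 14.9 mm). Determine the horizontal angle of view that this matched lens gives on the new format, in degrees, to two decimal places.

6.53°

Equal short-edge AOV ⇒ f₂ = f₁ · 8.8/14.9 = 196 × 0.59060 ≈ 115.7584 mm.
Horizontal AOV on the new format = 2·arctan(13.2 / (2 × 115.7584)) = 2·arctan(0.05702) ≈ 6.5264°.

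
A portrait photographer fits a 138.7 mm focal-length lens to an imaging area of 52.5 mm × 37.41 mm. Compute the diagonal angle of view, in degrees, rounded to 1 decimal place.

26.2°

Sensor diagonal = √(52.5² + 37.41²) = √4155.7581 ≈ 64.4652 mm.
Angle of view α = 2·arctan(d/2f) with d = 64.4652 mm and f = 138.7 mm.
d/2f = 0.23239; arctan(0.23239) ≈ 13.0828°, so α ≈ 26.1656°.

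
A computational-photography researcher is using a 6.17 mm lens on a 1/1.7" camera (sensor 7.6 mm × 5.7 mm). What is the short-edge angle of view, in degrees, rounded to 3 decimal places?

Angle of view α = 2·arctan(h/2f) with h = 5.7 mm and f = 6.17 mm.
h/2f = 0.46191; arctan(0.46191) ≈ 24.7928°, so α ≈ 49.5856°.

49.586°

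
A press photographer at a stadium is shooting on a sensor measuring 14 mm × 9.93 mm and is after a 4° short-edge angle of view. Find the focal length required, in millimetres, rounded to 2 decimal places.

142.18 mm

From α = 2·arctan(h/2f) we get f = h / (2·tan(α/2)).
With h = 9.93 mm and α/2 = 2°, tan(α/2) ≈ 0.03492, so f ≈ 9.93 / 0.06984 ≈ 142.1790 mm.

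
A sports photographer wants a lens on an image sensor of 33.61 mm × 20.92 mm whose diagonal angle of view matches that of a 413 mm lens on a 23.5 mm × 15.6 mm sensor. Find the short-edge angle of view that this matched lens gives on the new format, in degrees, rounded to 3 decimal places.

2.068°

Sensor diagonal = √(23.5² + 15.6²) = √795.6100 ≈ 28.2066 mm.
Sensor diagonal = √(33.61² + 20.92²) = √1567.2785 ≈ 39.5889 mm.
Equal diagonal AOV ⇒ f₂ = f₁ · 39.5889/28.2066 = 413 × 1.40353 ≈ 579.6596 mm.
Short-edge AOV on the new format = 2·arctan(20.92 / (2 × 579.6596)) = 2·arctan(0.01805) ≈ 2.0676°.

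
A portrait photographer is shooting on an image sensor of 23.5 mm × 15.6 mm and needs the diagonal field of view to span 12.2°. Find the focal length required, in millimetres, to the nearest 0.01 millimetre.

Sensor diagonal = √(23.5² + 15.6²) = √795.6100 ≈ 28.2066 mm.
From α = 2·arctan(d/2f) we get f = d / (2·tan(α/2)).
With d = 28.2066 mm and α/2 = 6.1°, tan(α/2) ≈ 0.10687, so f ≈ 28.2066 / 0.21374 ≈ 131.9677 mm.

131.97 mm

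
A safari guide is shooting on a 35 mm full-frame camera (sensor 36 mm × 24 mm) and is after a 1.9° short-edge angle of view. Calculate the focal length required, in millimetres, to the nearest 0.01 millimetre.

From α = 2·arctan(h/2f) we get f = h / (2·tan(α/2)).
With h = 24 mm and α/2 = 0.95°, tan(α/2) ≈ 0.01658, so f ≈ 24 / 0.03316 ≈ 723.6698 mm.

723.67 mm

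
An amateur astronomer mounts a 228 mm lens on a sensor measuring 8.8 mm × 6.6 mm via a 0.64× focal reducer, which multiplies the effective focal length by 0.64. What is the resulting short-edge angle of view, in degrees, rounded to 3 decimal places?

2.591°

Effective focal length f = 228 × 0.64 = 145.92 mm.
α = 2·arctan(6.6 / (2 × 145.92)) = 2·arctan(0.02262) ≈ 2.5911°.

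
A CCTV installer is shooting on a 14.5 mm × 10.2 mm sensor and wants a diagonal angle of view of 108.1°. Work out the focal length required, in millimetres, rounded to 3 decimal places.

6.428 mm

Sensor diagonal = √(14.5² + 10.2²) = √314.2900 ≈ 17.7282 mm.
From α = 2·arctan(d/2f) we get f = d / (2·tan(α/2)).
With d = 17.7282 mm and α/2 = 54.05°, tan(α/2) ≈ 1.37891, so f ≈ 17.7282 / 2.75782 ≈ 6.4283 mm.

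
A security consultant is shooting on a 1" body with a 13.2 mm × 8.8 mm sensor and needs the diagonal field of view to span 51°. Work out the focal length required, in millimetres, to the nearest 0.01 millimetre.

Sensor diagonal = √(13.2² + 8.8²) = √251.6800 ≈ 15.8644 mm.
From α = 2·arctan(d/2f) we get f = d / (2·tan(α/2)).
With d = 15.8644 mm and α/2 = 25.5°, tan(α/2) ≈ 0.47698, so f ≈ 15.8644 / 0.95395 ≈ 16.6302 mm.

16.63 mm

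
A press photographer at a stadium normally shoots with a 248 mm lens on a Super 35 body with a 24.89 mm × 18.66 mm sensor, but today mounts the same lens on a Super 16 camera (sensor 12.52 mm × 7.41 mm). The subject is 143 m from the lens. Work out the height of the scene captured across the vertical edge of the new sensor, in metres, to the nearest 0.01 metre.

4.27 m

The focal length stays 248 mm; the relevant sensor dimension is now h = 7.41 mm. Object distance dₒ = 143 m = 143000 mm.
Thin-lens field height W = h·(dₒ − f)/f = 7.41 × (143000 − 248)/248 ≈ 4265.292 mm = 4.26529 m.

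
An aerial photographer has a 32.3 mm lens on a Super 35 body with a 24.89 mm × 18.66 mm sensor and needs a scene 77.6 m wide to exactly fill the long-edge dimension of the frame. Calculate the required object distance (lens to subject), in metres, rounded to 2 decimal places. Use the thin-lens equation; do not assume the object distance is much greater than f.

W: 77.6 m = 77600 mm.
Magnification m = w/W = dᵢ/dₒ; combined with 1/f = 1/dₒ + 1/dᵢ this gives dₒ = f·(1 + W/w).
dₒ = 32.3 mm × (1 + 77600/24.89) = 32.3 × 3118.7180 ≈ 100734.590 mm = 100.735 m.

100.73 m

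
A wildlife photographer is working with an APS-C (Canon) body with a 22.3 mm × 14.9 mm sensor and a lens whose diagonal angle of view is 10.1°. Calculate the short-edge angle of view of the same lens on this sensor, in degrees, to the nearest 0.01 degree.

Sensor diagonal = √(22.3² + 14.9²) = √719.3000 ≈ 26.8198 mm.
From the diagonal AOV: f = 26.8198 / (2·tan(5.05°)) = 26.8198 / 0.17674 ≈ 151.7503 mm.
Short-edge AOV = 2·arctan(14.9 / (2 × 151.7503)) = 2·arctan(0.04909) ≈ 5.6212°.

5.62°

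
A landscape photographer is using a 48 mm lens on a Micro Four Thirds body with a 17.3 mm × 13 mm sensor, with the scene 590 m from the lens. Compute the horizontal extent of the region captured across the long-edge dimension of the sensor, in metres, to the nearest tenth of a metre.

212.6 m

dₒ: 590 m = 590000 mm.
Similar triangles through the lens centre give W/dₒ = w/dᵢ; with 1/f = 1/dₒ + 1/dᵢ this gives W = w·(dₒ − f)/f.
W = 17.3 mm × (590000 − 48) / 48 = 17.3 × 12290.6667 ≈ 212628.533 mm = 212.629 m.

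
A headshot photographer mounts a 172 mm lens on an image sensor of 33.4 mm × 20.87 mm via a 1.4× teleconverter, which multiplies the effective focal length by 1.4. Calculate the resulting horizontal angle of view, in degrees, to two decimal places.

7.93°

Effective focal length f = 172 × 1.4 = 240.8 mm.
α = 2·arctan(33.4 / (2 × 240.8)) = 2·arctan(0.06935) ≈ 7.9345°.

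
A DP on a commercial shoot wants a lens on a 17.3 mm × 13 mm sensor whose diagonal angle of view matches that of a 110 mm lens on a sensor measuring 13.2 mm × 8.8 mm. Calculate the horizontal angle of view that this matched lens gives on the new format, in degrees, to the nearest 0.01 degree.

Sensor diagonal = √(13.2² + 8.8²) = √251.6800 ≈ 15.8644 mm.
Sensor diagonal = √(17.3² + 13²) = √468.2900 ≈ 21.6400 mm.
Equal diagonal AOV ⇒ f₂ = f₁ · 21.6400/15.8644 = 110 × 1.36406 ≈ 150.0465 mm.
Horizontal AOV on the new format = 2·arctan(17.3 / (2 × 150.0465)) = 2·arctan(0.05765) ≈ 6.5988°.

6.60°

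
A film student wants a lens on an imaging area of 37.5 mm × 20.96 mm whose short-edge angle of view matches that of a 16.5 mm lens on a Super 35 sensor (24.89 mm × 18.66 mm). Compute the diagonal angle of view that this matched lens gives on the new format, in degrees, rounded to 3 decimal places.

98.422°

Equal short-edge AOV ⇒ f₂ = f₁ · 20.96/18.66 = 16.5 × 1.12326 ≈ 18.5338 mm.
Sensor diagonal = √(37.5² + 20.96²) = √1845.5716 ≈ 42.9601 mm.
Diagonal AOV on the new format = 2·arctan(42.9601 / (2 × 18.5338)) = 2·arctan(1.15897) ≈ 98.4224°.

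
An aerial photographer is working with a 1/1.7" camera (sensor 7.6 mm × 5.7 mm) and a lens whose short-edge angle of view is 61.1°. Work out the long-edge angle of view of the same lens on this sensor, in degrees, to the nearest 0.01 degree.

From the short-edge AOV: f = 5.7 / (2·tan(30.55°)) = 5.7 / 1.18044 ≈ 4.8287 mm.
Long-edge AOV = 2·arctan(7.6 / (2 × 4.8287)) = 2·arctan(0.78696) ≈ 76.4028°.

76.40°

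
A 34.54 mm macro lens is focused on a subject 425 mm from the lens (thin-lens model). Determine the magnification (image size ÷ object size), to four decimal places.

0.0885×

Thin lens: 1/f = 1/dₒ + 1/dᵢ → 1/dᵢ = 1/34.54 − 1/425 = 0.0265990 mm⁻¹, so dᵢ ≈ 37.5954 mm.
Magnification m = dᵢ/dₒ = 37.5954/425 ≈ 0.08846.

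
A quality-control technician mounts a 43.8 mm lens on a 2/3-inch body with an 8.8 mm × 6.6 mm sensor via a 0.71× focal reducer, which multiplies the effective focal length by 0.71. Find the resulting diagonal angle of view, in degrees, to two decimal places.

Effective focal length f = 43.8 × 0.71 = 31.098 mm.
Sensor diagonal = √(8.8² + 6.6²) = √121.0000 ≈ 11.0000 mm.
α = 2·arctan(11.000 / (2 × 31.098)) = 2·arctan(0.17686) ≈ 20.0593°.

20.06°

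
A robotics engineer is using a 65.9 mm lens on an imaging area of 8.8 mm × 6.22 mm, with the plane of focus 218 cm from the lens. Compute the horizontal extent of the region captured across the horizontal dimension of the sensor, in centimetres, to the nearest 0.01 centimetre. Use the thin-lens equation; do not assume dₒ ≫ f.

28.23 cm

dₒ: 218 cm = 2180 mm.
Similar triangles through the lens centre give W/dₒ = w/dᵢ; with 1/f = 1/dₒ + 1/dᵢ this gives W = w·(dₒ − f)/f.
W = 8.8 mm × (2180 − 65.9) / 65.9 = 8.8 × 32.0804 ≈ 282.308 mm = 28.2308 cm.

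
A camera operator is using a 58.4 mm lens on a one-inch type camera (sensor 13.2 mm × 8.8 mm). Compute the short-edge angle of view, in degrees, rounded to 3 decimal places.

8.617°

Angle of view α = 2·arctan(h/2f) with h = 8.8 mm and f = 58.4 mm.
h/2f = 0.07534; arctan(0.07534) ≈ 4.3087°, so α ≈ 8.6173°.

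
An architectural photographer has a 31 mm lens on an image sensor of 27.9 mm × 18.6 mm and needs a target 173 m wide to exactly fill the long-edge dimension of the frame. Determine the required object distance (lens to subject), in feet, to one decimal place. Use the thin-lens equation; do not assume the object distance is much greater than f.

W: 173 m = 173000 mm.
Magnification m = w/W = dᵢ/dₒ; combined with 1/f = 1/dₒ + 1/dᵢ this gives dₒ = f·(1 + W/w).
dₒ = 31 mm × (1 + 173000/27.9) = 31 × 6201.7168 ≈ 192253.222 mm = 192253.222/304.8 ft = 630.752 ft.

630.8 ft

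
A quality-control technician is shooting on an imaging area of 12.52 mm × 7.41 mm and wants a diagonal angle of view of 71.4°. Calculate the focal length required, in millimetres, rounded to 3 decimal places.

10.123 mm

Sensor diagonal = √(12.52² + 7.41²) = √211.6585 ≈ 14.5485 mm.
From α = 2·arctan(d/2f) we get f = d / (2·tan(α/2)).
With d = 14.5485 mm and α/2 = 35.7°, tan(α/2) ≈ 0.71857, so f ≈ 14.5485 / 1.43715 ≈ 10.1232 mm.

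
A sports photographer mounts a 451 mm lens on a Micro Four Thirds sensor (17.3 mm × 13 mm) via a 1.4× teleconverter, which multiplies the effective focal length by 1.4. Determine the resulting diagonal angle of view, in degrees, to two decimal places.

1.96°

Effective focal length f = 451 × 1.4 = 631.4 mm.
Sensor diagonal = √(17.3² + 13²) = √468.2900 ≈ 21.6400 mm.
α = 2·arctan(21.640 / (2 × 631.4)) = 2·arctan(0.01714) ≈ 1.9635°.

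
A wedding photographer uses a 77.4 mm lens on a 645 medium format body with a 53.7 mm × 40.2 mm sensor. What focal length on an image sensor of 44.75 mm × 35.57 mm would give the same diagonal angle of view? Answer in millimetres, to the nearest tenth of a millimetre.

Sensor diagonal = √(53.7² + 40.2²) = √4499.7300 ≈ 67.0800 mm.
Sensor diagonal = √(44.75² + 35.57²) = √3267.7874 ≈ 57.1646 mm.
Equal angle of view means equal diagonal/f ratio, so f₂ = f₁ · (diagonal₂/diagonal₁) = 77.4 × 57.1646/67.0800.
f₂ = 77.4 × 0.85218 ≈ 65.959 mm.

66.0 mm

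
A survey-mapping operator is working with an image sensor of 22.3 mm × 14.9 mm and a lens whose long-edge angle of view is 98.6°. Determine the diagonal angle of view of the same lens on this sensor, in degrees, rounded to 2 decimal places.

From the long-edge AOV: f = 22.3 / (2·tan(49.3°)) = 22.3 / 2.32521 ≈ 9.5905 mm.
Sensor diagonal = √(22.3² + 14.9²) = √719.3000 ≈ 26.8198 mm.
Diagonal AOV = 2·arctan(26.8198 / (2 × 9.5905)) = 2·arctan(1.39824) ≈ 108.8566°.

108.86°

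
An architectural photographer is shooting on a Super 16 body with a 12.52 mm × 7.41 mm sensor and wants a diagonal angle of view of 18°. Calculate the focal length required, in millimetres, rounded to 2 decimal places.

Sensor diagonal = √(12.52² + 7.41²) = √211.6585 ≈ 14.5485 mm.
From α = 2·arctan(d/2f) we get f = d / (2·tan(α/2)).
With d = 14.5485 mm and α/2 = 9°, tan(α/2) ≈ 0.15838, so f ≈ 14.5485 / 0.31677 ≈ 45.9278 mm.

45.93 mm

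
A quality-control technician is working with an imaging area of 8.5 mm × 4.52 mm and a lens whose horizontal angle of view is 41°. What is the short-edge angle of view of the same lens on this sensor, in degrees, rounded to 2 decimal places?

22.49°

From the horizontal AOV: f = 8.5 / (2·tan(20.5°)) = 8.5 / 0.74777 ≈ 11.3671 mm.
Short-edge AOV = 2·arctan(4.52 / (2 × 11.3671)) = 2·arctan(0.19882) ≈ 22.4897°.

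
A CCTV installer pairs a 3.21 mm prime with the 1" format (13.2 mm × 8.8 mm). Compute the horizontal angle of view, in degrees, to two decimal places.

128.13°

Angle of view α = 2·arctan(w/2f) with w = 13.2 mm and f = 3.21 mm.
w/2f = 2.05607; arctan(2.05607) ≈ 64.0634°, so α ≈ 128.1268°.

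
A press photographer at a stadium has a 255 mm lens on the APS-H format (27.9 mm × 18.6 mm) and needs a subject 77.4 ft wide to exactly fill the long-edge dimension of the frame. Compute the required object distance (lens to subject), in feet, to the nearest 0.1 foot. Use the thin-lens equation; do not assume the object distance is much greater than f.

708.3 ft

W: 77.4 ft × 304.8 mm/ft = 23591.52 mm.
Magnification m = w/W = dᵢ/dₒ; combined with 1/f = 1/dₒ + 1/dᵢ this gives dₒ = f·(1 + W/w).
dₒ = 255 mm × (1 + 23591.5/27.9) = 255 × 846.5742 ≈ 215876.412 mm = 215876.412/304.8 ft = 708.256 ft.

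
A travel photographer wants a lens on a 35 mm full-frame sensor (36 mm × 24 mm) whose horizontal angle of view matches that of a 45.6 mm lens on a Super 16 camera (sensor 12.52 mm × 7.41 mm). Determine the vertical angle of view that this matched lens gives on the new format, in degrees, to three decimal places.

10.458°

Equal horizontal AOV ⇒ f₂ = f₁ · 36/12.52 = 45.6 × 2.87540 ≈ 131.1182 mm.
Vertical AOV on the new format = 2·arctan(24 / (2 × 131.1182)) = 2·arctan(0.09152) ≈ 10.4583°.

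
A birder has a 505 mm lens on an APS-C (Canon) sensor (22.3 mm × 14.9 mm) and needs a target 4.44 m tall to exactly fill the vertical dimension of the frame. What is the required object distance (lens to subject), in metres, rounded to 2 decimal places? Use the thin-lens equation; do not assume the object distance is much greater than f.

150.99 m

W: 4.44 m = 4440 mm.
Magnification m = h/W = dᵢ/dₒ; combined with 1/f = 1/dₒ + 1/dᵢ this gives dₒ = f·(1 + W/h).
dₒ = 505 mm × (1 + 4440/14.9) = 505 × 298.9866 ≈ 150988.221 mm = 150.988 m.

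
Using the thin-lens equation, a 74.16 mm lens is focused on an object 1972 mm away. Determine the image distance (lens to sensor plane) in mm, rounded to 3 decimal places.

77.058 mm

1/dᵢ = 1/f − 1/dₒ = 1/74.16 − 1/1972 = 0.0129773 mm⁻¹.
dᵢ = 1/0.0129773 ≈ 77.0579 mm.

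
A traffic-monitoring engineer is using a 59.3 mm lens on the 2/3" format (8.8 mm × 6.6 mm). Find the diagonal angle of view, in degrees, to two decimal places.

10.60°

Sensor diagonal = √(8.8² + 6.6²) = √121.0000 ≈ 11.0000 mm.
Angle of view α = 2·arctan(d/2f) with d = 11.0000 mm and f = 59.3 mm.
d/2f = 0.09275; arctan(0.09275) ≈ 5.2990°, so α ≈ 10.5979°.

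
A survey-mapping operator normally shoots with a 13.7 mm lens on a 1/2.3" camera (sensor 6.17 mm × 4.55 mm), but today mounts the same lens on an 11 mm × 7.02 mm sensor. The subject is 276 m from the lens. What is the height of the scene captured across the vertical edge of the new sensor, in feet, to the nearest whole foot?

The focal length stays 13.7 mm; the relevant sensor dimension is now h = 7.02 mm. Object distance dₒ = 276 m = 276000 mm.
Thin-lens field height W = h·(dₒ − f)/f = 7.02 × (276000 − 13.7)/13.7 ≈ 141417.798 mm = 141417.798/304.8 ft = 463.969 ft.

464 ft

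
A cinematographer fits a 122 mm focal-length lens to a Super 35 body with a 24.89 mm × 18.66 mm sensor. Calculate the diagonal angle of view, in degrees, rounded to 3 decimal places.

Sensor diagonal = √(24.89² + 18.66²) = √967.7077 ≈ 31.1080 mm.
Angle of view α = 2·arctan(d/2f) with d = 31.1080 mm and f = 122 mm.
d/2f = 0.12749; arctan(0.12749) ≈ 7.2655°, so α ≈ 14.5311°.

14.531°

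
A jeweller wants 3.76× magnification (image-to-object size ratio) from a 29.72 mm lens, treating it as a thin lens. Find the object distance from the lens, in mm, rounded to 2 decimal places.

37.62 mm

With m = dᵢ/dₒ and 1/f = 1/dₒ + 1/dᵢ, substituting dᵢ = m·dₒ gives 1/f = (1 + 1/m)/dₒ, hence dₒ = f·(1 + 1/m).
dₒ = 29.72 × (1 + 1/3.76) = 29.72 × 1.26596 ≈ 37.624 mm.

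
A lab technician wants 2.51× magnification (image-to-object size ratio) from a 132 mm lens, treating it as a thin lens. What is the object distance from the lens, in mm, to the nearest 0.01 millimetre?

184.59 mm

With m = dᵢ/dₒ and 1/f = 1/dₒ + 1/dᵢ, substituting dᵢ = m·dₒ gives 1/f = (1 + 1/m)/dₒ, hence dₒ = f·(1 + 1/m).
dₒ = 132 × (1 + 1/2.51) = 132 × 1.39841 ≈ 184.590 mm.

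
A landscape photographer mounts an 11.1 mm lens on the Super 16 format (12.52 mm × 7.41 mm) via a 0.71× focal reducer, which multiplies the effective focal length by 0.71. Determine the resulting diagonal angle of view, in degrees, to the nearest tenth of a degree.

85.4°

Effective focal length f = 11.1 × 0.71 = 7.881 mm.
Sensor diagonal = √(12.52² + 7.41²) = √211.6585 ≈ 14.5485 mm.
α = 2·arctan(14.548 / (2 × 7.881)) = 2·arctan(0.92301) ≈ 85.4147°.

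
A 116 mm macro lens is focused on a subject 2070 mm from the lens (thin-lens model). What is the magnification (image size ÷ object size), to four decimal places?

0.0594×

Thin lens: 1/f = 1/dₒ + 1/dᵢ → 1/dᵢ = 1/116 − 1/2070 = 0.0081376 mm⁻¹, so dᵢ ≈ 122.8864 mm.
Magnification m = dᵢ/dₒ = 122.8864/2070 ≈ 0.05937.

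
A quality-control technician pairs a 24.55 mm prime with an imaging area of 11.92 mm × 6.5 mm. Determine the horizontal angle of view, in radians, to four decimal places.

Angle of view α = 2·arctan(w/2f) with w = 11.92 mm and f = 24.55 mm.
w/2f = 0.24277; arctan(0.24277) ≈ 0.2382 rad, so α ≈ 0.4763 rad.

0.4763 rad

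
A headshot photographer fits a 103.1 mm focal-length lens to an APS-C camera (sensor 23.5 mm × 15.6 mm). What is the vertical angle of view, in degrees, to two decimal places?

Angle of view α = 2·arctan(h/2f) with h = 15.6 mm and f = 103.1 mm.
h/2f = 0.07565; arctan(0.07565) ≈ 4.3265°, so α ≈ 8.6529°.

8.65°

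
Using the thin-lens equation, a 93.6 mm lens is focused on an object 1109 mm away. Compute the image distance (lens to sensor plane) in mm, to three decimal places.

102.228 mm

1/dᵢ = 1/f − 1/dₒ = 1/93.6 − 1/1109 = 0.0097820 mm⁻¹.
dᵢ = 1/0.0097820 ≈ 102.2281 mm.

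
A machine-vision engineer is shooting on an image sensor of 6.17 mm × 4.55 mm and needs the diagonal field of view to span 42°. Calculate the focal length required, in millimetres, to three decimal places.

Sensor diagonal = √(6.17² + 4.55²) = √58.7714 ≈ 7.6663 mm.
From α = 2·arctan(d/2f) we get f = d / (2·tan(α/2)).
With d = 7.6663 mm and α/2 = 21°, tan(α/2) ≈ 0.38386, so f ≈ 7.6663 / 0.76773 ≈ 9.9856 mm.

9.986 mm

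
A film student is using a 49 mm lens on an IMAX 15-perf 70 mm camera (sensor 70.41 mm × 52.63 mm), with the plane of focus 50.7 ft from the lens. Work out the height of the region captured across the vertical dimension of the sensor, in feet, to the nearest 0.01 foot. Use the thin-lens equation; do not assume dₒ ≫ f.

54.28 ft

dₒ: 50.7 ft × 304.8 mm/ft = 15453.36 mm.
Similar triangles through the lens centre give W/dₒ = h/dᵢ; with 1/f = 1/dₒ + 1/dᵢ this gives W = h·(dₒ − f)/f.
W = 52.63 mm × (15453.4 − 49) / 49 = 52.63 × 314.3747 ≈ 16545.540 mm = 16545.540/304.8 ft = 54.2833 ft.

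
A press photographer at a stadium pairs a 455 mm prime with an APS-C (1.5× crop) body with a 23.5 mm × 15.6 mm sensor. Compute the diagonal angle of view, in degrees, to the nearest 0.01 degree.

Sensor diagonal = √(23.5² + 15.6²) = √795.6100 ≈ 28.2066 mm.
Angle of view α = 2·arctan(d/2f) with d = 28.2066 mm and f = 455 mm.
d/2f = 0.03100; arctan(0.03100) ≈ 1.7754°, so α ≈ 3.5508°.

3.55°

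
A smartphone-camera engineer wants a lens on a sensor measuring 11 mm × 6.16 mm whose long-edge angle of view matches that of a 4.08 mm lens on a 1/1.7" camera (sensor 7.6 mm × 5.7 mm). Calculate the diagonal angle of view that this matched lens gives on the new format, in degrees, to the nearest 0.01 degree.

93.74°

Equal long-edge AOV ⇒ f₂ = f₁ · 11/7.6 = 4.08 × 1.44737 ≈ 5.9053 mm.
Sensor diagonal = √(11² + 6.16²) = √158.9456 ≈ 12.6074 mm.
Diagonal AOV on the new format = 2·arctan(12.6074 / (2 × 5.9053)) = 2·arctan(1.06747) ≈ 93.7382°.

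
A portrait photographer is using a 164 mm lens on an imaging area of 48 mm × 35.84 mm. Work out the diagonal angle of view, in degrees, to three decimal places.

Sensor diagonal = √(48² + 35.84²) = √3588.5056 ≈ 59.9041 mm.
Angle of view α = 2·arctan(d/2f) with d = 59.9041 mm and f = 164 mm.
d/2f = 0.18263; arctan(0.18263) ≈ 10.3501°, so α ≈ 20.7002°.

20.700°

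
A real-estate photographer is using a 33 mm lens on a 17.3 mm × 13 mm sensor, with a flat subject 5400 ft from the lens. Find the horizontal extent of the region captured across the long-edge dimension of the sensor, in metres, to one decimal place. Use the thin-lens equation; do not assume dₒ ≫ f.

862.8 m

dₒ: 5400 ft × 304.8 mm/ft = 1645919.95 mm.
Similar triangles through the lens centre give W/dₒ = w/dᵢ; with 1/f = 1/dₒ + 1/dᵢ this gives W = w·(dₒ − f)/f.
W = 17.3 mm × (1.64592e+06 − 33) / 33 = 17.3 × 49875.3620 ≈ 862843.763 mm = 862.844 m.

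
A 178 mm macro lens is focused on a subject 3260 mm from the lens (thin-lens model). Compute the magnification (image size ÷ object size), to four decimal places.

Thin lens: 1/f = 1/dₒ + 1/dᵢ → 1/dᵢ = 1/178 − 1/3260 = 0.0053112 mm⁻¹, so dᵢ ≈ 188.2803 mm.
Magnification m = dᵢ/dₒ = 188.2803/3260 ≈ 0.05775.

0.0578×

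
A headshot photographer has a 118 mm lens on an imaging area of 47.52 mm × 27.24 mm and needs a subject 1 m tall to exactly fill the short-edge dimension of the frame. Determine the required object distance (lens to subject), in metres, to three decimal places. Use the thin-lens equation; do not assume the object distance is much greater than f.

4.450 m

W: 1 m = 1000 mm.
Magnification m = h/W = dᵢ/dₒ; combined with 1/f = 1/dₒ + 1/dᵢ this gives dₒ = f·(1 + W/h).
dₒ = 118 mm × (1 + 1000/27.24) = 118 × 37.7107 ≈ 4449.865 mm = 4.44986 m.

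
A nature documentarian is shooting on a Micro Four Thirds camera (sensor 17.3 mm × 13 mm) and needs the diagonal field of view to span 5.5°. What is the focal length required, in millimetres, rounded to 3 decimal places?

Sensor diagonal = √(17.3² + 13²) = √468.2900 ≈ 21.6400 mm.
From α = 2·arctan(d/2f) we get f = d / (2·tan(α/2)).
With d = 21.6400 mm and α/2 = 2.75°, tan(α/2) ≈ 0.04803, so f ≈ 21.6400 / 0.09607 ≈ 225.2598 mm.

225.260 mm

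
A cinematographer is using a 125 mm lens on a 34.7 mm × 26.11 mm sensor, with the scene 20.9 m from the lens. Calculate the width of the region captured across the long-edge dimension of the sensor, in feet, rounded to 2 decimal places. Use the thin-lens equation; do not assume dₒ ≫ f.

dₒ: 20.9 m = 20900 mm.
Similar triangles through the lens centre give W/dₒ = w/dᵢ; with 1/f = 1/dₒ + 1/dᵢ this gives W = w·(dₒ − f)/f.
W = 34.7 mm × (20900 − 125) / 125 = 34.7 × 166.2000 ≈ 5767.140 mm = 5767.140/304.8 ft = 18.9211 ft.

18.92 ft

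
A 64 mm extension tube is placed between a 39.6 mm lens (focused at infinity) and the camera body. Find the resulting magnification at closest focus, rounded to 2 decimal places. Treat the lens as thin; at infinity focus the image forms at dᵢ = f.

The tube moves the image plane from f to f + e, so dᵢ = 39.6 + 64 = 103.6 mm. Focus is achieved when 1/f = 1/dₒ + 1/dᵢ, giving dₒ = 1/(1/f − 1/(f+e)).
Magnification m = dᵢ/dₒ = (f+e)·(1/f − 1/(f+e)) = e/f = 64/39.6 ≈ 1.6162.

1.62×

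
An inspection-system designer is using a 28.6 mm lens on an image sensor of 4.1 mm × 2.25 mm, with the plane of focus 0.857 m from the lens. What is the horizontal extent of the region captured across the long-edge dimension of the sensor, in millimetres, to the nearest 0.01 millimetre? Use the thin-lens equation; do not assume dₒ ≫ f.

dₒ: 0.857 m = 857 mm.
Similar triangles through the lens centre give W/dₒ = w/dᵢ; with 1/f = 1/dₒ + 1/dᵢ this gives W = w·(dₒ − f)/f.
W = 4.1 mm × (857 − 28.6) / 28.6 = 4.1 × 28.9650 ≈ 118.757 mm.

118.76 mm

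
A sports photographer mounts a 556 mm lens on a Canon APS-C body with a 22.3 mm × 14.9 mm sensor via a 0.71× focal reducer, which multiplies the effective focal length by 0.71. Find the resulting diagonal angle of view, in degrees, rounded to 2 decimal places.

Effective focal length f = 556 × 0.71 = 394.76 mm.
Sensor diagonal = √(22.3² + 14.9²) = √719.3000 ≈ 26.8198 mm.
α = 2·arctan(26.820 / (2 × 394.76)) = 2·arctan(0.03397) ≈ 3.8911°.

3.89°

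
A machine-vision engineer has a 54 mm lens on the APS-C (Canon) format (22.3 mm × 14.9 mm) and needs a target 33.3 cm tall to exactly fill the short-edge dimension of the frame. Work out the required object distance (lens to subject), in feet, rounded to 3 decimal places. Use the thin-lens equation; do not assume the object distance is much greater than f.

W: 33.3 cm = 333 mm.
Magnification m = h/W = dᵢ/dₒ; combined with 1/f = 1/dₒ + 1/dᵢ this gives dₒ = f·(1 + W/h).
dₒ = 54 mm × (1 + 333/14.9) = 54 × 23.3490 ≈ 1260.846 mm = 1260.846/304.8 ft = 4.13663 ft.

4.137 ft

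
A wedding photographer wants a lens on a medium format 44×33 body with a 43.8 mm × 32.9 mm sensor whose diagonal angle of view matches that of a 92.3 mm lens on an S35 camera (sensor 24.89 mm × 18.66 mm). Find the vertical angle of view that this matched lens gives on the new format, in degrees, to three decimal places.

11.558°

Sensor diagonal = √(24.89² + 18.66²) = √967.7077 ≈ 31.1080 mm.
Sensor diagonal = √(43.8² + 32.9²) = √3000.8500 ≈ 54.7800 mm.
Equal diagonal AOV ⇒ f₂ = f₁ · 54.7800/31.1080 = 92.3 × 1.76096 ≈ 162.5368 mm.
Vertical AOV on the new format = 2·arctan(32.9 / (2 × 162.5368)) = 2·arctan(0.10121) ≈ 11.5582°.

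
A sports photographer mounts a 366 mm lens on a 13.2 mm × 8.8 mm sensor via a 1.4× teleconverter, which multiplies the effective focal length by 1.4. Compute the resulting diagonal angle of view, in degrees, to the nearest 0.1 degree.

1.8°

Effective focal length f = 366 × 1.4 = 512.4 mm.
Sensor diagonal = √(13.2² + 8.8²) = √251.6800 ≈ 15.8644 mm.
α = 2·arctan(15.864 / (2 × 512.4)) = 2·arctan(0.01548) ≈ 1.7738°.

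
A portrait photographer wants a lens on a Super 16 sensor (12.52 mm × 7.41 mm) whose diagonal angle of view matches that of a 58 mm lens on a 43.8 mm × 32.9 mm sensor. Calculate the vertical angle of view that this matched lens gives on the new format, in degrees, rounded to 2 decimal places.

Sensor diagonal = √(43.8² + 32.9²) = √3000.8500 ≈ 54.7800 mm.
Sensor diagonal = √(12.52² + 7.41²) = √211.6585 ≈ 14.5485 mm.
Equal diagonal AOV ⇒ f₂ = f₁ · 14.5485/54.7800 = 58 × 0.26558 ≈ 15.4037 mm.
Vertical AOV on the new format = 2·arctan(7.41 / (2 × 15.4037)) = 2·arctan(0.24053) ≈ 27.0486°.

27.05°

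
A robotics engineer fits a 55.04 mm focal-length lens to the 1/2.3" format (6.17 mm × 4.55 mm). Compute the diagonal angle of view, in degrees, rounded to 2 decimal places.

Sensor diagonal = √(6.17² + 4.55²) = √58.7714 ≈ 7.6663 mm.
Angle of view α = 2·arctan(d/2f) with d = 7.6663 mm and f = 55.04 mm.
d/2f = 0.06964; arctan(0.06964) ≈ 3.9838°, so α ≈ 7.9676°.

7.97°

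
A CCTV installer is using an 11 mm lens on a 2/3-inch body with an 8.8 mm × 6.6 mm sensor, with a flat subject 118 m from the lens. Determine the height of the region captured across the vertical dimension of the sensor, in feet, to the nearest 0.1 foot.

232.3 ft

dₒ: 118 m = 118000 mm.
Similar triangles through the lens centre give W/dₒ = h/dᵢ; with 1/f = 1/dₒ + 1/dᵢ this gives W = h·(dₒ − f)/f.
W = 6.6 mm × (118000 − 11) / 11 = 6.6 × 10726.2727 ≈ 70793.400 mm = 70793.400/304.8 ft = 232.262 ft.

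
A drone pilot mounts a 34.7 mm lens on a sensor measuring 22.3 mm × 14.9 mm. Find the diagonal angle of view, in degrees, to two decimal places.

Sensor diagonal = √(22.3² + 14.9²) = √719.3000 ≈ 26.8198 mm.
Angle of view α = 2·arctan(d/2f) with d = 26.8198 mm and f = 34.7 mm.
d/2f = 0.38645; arctan(0.38645) ≈ 21.1291°, so α ≈ 42.2582°.

42.26°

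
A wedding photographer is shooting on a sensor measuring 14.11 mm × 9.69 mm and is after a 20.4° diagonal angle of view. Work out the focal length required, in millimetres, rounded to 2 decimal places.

47.57 mm

Sensor diagonal = √(14.11² + 9.69²) = √292.9882 ≈ 17.1169 mm.
From α = 2·arctan(d/2f) we get f = d / (2·tan(α/2)).
With d = 17.1169 mm and α/2 = 10.2°, tan(α/2) ≈ 0.17993, so f ≈ 17.1169 / 0.35986 ≈ 47.5659 mm.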